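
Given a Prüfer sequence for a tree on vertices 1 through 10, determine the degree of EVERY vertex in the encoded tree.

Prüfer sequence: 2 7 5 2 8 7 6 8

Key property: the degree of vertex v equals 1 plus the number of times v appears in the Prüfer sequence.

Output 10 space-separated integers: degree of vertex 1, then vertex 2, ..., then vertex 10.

p_1 = 2: count[2] becomes 1
p_2 = 7: count[7] becomes 1
p_3 = 5: count[5] becomes 1
p_4 = 2: count[2] becomes 2
p_5 = 8: count[8] becomes 1
p_6 = 7: count[7] becomes 2
p_7 = 6: count[6] becomes 1
p_8 = 8: count[8] becomes 2
Degrees (1 + count): deg[1]=1+0=1, deg[2]=1+2=3, deg[3]=1+0=1, deg[4]=1+0=1, deg[5]=1+1=2, deg[6]=1+1=2, deg[7]=1+2=3, deg[8]=1+2=3, deg[9]=1+0=1, deg[10]=1+0=1

Answer: 1 3 1 1 2 2 3 3 1 1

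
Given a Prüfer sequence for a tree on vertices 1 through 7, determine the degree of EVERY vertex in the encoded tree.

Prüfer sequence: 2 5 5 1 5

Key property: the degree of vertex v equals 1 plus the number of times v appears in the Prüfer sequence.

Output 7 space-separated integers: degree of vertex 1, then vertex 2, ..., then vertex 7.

Answer: 2 2 1 1 4 1 1

Derivation:
p_1 = 2: count[2] becomes 1
p_2 = 5: count[5] becomes 1
p_3 = 5: count[5] becomes 2
p_4 = 1: count[1] becomes 1
p_5 = 5: count[5] becomes 3
Degrees (1 + count): deg[1]=1+1=2, deg[2]=1+1=2, deg[3]=1+0=1, deg[4]=1+0=1, deg[5]=1+3=4, deg[6]=1+0=1, deg[7]=1+0=1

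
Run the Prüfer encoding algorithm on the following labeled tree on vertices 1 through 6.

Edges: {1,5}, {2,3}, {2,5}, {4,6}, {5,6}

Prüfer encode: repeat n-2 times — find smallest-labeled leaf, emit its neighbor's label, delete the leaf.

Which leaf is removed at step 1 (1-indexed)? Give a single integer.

Step 1: current leaves = {1,3,4}. Remove leaf 1 (neighbor: 5).

Answer: 1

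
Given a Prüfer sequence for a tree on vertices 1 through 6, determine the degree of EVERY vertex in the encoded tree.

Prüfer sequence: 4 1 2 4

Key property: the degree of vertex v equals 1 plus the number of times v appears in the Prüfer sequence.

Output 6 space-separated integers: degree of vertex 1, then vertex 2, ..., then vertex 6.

Answer: 2 2 1 3 1 1

Derivation:
p_1 = 4: count[4] becomes 1
p_2 = 1: count[1] becomes 1
p_3 = 2: count[2] becomes 1
p_4 = 4: count[4] becomes 2
Degrees (1 + count): deg[1]=1+1=2, deg[2]=1+1=2, deg[3]=1+0=1, deg[4]=1+2=3, deg[5]=1+0=1, deg[6]=1+0=1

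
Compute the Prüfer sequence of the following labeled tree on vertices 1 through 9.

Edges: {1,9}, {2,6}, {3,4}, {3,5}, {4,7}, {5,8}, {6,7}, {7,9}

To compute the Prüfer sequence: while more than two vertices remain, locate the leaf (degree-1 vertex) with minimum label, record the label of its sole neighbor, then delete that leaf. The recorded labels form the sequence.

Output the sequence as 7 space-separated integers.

Answer: 9 6 7 5 3 4 7

Derivation:
Step 1: leaves = {1,2,8}. Remove smallest leaf 1, emit neighbor 9.
Step 2: leaves = {2,8,9}. Remove smallest leaf 2, emit neighbor 6.
Step 3: leaves = {6,8,9}. Remove smallest leaf 6, emit neighbor 7.
Step 4: leaves = {8,9}. Remove smallest leaf 8, emit neighbor 5.
Step 5: leaves = {5,9}. Remove smallest leaf 5, emit neighbor 3.
Step 6: leaves = {3,9}. Remove smallest leaf 3, emit neighbor 4.
Step 7: leaves = {4,9}. Remove smallest leaf 4, emit neighbor 7.
Done: 2 vertices remain (7, 9). Sequence = [9 6 7 5 3 4 7]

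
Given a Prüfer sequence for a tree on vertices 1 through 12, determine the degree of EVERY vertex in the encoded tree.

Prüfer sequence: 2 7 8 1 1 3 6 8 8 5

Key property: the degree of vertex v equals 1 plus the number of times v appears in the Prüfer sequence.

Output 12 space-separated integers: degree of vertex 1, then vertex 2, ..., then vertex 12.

p_1 = 2: count[2] becomes 1
p_2 = 7: count[7] becomes 1
p_3 = 8: count[8] becomes 1
p_4 = 1: count[1] becomes 1
p_5 = 1: count[1] becomes 2
p_6 = 3: count[3] becomes 1
p_7 = 6: count[6] becomes 1
p_8 = 8: count[8] becomes 2
p_9 = 8: count[8] becomes 3
p_10 = 5: count[5] becomes 1
Degrees (1 + count): deg[1]=1+2=3, deg[2]=1+1=2, deg[3]=1+1=2, deg[4]=1+0=1, deg[5]=1+1=2, deg[6]=1+1=2, deg[7]=1+1=2, deg[8]=1+3=4, deg[9]=1+0=1, deg[10]=1+0=1, deg[11]=1+0=1, deg[12]=1+0=1

Answer: 3 2 2 1 2 2 2 4 1 1 1 1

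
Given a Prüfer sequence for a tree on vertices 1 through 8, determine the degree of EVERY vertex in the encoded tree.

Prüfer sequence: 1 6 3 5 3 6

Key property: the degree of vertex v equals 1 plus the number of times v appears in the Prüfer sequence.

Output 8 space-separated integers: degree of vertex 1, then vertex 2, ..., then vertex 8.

p_1 = 1: count[1] becomes 1
p_2 = 6: count[6] becomes 1
p_3 = 3: count[3] becomes 1
p_4 = 5: count[5] becomes 1
p_5 = 3: count[3] becomes 2
p_6 = 6: count[6] becomes 2
Degrees (1 + count): deg[1]=1+1=2, deg[2]=1+0=1, deg[3]=1+2=3, deg[4]=1+0=1, deg[5]=1+1=2, deg[6]=1+2=3, deg[7]=1+0=1, deg[8]=1+0=1

Answer: 2 1 3 1 2 3 1 1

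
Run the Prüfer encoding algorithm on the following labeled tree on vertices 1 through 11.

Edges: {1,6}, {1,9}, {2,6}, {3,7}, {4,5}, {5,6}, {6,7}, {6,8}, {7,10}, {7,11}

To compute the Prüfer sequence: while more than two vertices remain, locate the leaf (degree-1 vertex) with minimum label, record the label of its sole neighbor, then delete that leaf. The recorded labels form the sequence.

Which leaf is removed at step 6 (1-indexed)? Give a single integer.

Step 1: current leaves = {2,3,4,8,9,10,11}. Remove leaf 2 (neighbor: 6).
Step 2: current leaves = {3,4,8,9,10,11}. Remove leaf 3 (neighbor: 7).
Step 3: current leaves = {4,8,9,10,11}. Remove leaf 4 (neighbor: 5).
Step 4: current leaves = {5,8,9,10,11}. Remove leaf 5 (neighbor: 6).
Step 5: current leaves = {8,9,10,11}. Remove leaf 8 (neighbor: 6).
Step 6: current leaves = {9,10,11}. Remove leaf 9 (neighbor: 1).

Answer: 9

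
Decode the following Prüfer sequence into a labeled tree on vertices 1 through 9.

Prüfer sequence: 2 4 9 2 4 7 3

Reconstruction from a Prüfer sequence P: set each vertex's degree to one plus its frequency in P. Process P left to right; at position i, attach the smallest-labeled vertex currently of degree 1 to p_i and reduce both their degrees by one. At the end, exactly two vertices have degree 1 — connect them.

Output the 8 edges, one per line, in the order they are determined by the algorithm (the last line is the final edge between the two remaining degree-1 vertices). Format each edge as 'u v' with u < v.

Answer: 1 2
4 5
6 9
2 8
2 4
4 7
3 7
3 9

Derivation:
Initial degrees: {1:1, 2:3, 3:2, 4:3, 5:1, 6:1, 7:2, 8:1, 9:2}
Step 1: smallest deg-1 vertex = 1, p_1 = 2. Add edge {1,2}. Now deg[1]=0, deg[2]=2.
Step 2: smallest deg-1 vertex = 5, p_2 = 4. Add edge {4,5}. Now deg[5]=0, deg[4]=2.
Step 3: smallest deg-1 vertex = 6, p_3 = 9. Add edge {6,9}. Now deg[6]=0, deg[9]=1.
Step 4: smallest deg-1 vertex = 8, p_4 = 2. Add edge {2,8}. Now deg[8]=0, deg[2]=1.
Step 5: smallest deg-1 vertex = 2, p_5 = 4. Add edge {2,4}. Now deg[2]=0, deg[4]=1.
Step 6: smallest deg-1 vertex = 4, p_6 = 7. Add edge {4,7}. Now deg[4]=0, deg[7]=1.
Step 7: smallest deg-1 vertex = 7, p_7 = 3. Add edge {3,7}. Now deg[7]=0, deg[3]=1.
Final: two remaining deg-1 vertices are 3, 9. Add edge {3,9}.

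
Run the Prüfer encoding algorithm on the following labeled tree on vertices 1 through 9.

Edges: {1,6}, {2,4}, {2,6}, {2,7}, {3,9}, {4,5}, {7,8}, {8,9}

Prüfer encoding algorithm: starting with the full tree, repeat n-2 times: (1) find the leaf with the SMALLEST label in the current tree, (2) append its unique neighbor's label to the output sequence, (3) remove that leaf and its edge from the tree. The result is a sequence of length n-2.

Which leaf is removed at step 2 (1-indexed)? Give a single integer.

Step 1: current leaves = {1,3,5}. Remove leaf 1 (neighbor: 6).
Step 2: current leaves = {3,5,6}. Remove leaf 3 (neighbor: 9).

Answer: 3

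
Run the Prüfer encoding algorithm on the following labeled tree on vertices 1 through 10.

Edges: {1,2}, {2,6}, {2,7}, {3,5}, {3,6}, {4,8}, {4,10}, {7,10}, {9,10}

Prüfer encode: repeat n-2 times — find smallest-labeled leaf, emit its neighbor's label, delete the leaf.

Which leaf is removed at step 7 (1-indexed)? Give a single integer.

Step 1: current leaves = {1,5,8,9}. Remove leaf 1 (neighbor: 2).
Step 2: current leaves = {5,8,9}. Remove leaf 5 (neighbor: 3).
Step 3: current leaves = {3,8,9}. Remove leaf 3 (neighbor: 6).
Step 4: current leaves = {6,8,9}. Remove leaf 6 (neighbor: 2).
Step 5: current leaves = {2,8,9}. Remove leaf 2 (neighbor: 7).
Step 6: current leaves = {7,8,9}. Remove leaf 7 (neighbor: 10).
Step 7: current leaves = {8,9}. Remove leaf 8 (neighbor: 4).

Answer: 8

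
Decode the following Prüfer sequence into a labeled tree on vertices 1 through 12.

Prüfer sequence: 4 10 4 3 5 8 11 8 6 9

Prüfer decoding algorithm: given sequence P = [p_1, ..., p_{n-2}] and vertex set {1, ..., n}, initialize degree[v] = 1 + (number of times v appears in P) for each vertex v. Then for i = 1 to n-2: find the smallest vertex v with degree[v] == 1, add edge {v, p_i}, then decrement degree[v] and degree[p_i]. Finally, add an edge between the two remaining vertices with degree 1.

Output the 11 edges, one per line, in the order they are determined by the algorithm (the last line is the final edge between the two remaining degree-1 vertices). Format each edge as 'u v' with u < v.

Answer: 1 4
2 10
4 7
3 4
3 5
5 8
10 11
8 11
6 8
6 9
9 12

Derivation:
Initial degrees: {1:1, 2:1, 3:2, 4:3, 5:2, 6:2, 7:1, 8:3, 9:2, 10:2, 11:2, 12:1}
Step 1: smallest deg-1 vertex = 1, p_1 = 4. Add edge {1,4}. Now deg[1]=0, deg[4]=2.
Step 2: smallest deg-1 vertex = 2, p_2 = 10. Add edge {2,10}. Now deg[2]=0, deg[10]=1.
Step 3: smallest deg-1 vertex = 7, p_3 = 4. Add edge {4,7}. Now deg[7]=0, deg[4]=1.
Step 4: smallest deg-1 vertex = 4, p_4 = 3. Add edge {3,4}. Now deg[4]=0, deg[3]=1.
Step 5: smallest deg-1 vertex = 3, p_5 = 5. Add edge {3,5}. Now deg[3]=0, deg[5]=1.
Step 6: smallest deg-1 vertex = 5, p_6 = 8. Add edge {5,8}. Now deg[5]=0, deg[8]=2.
Step 7: smallest deg-1 vertex = 10, p_7 = 11. Add edge {10,11}. Now deg[10]=0, deg[11]=1.
Step 8: smallest deg-1 vertex = 11, p_8 = 8. Add edge {8,11}. Now deg[11]=0, deg[8]=1.
Step 9: smallest deg-1 vertex = 8, p_9 = 6. Add edge {6,8}. Now deg[8]=0, deg[6]=1.
Step 10: smallest deg-1 vertex = 6, p_10 = 9. Add edge {6,9}. Now deg[6]=0, deg[9]=1.
Final: two remaining deg-1 vertices are 9, 12. Add edge {9,12}.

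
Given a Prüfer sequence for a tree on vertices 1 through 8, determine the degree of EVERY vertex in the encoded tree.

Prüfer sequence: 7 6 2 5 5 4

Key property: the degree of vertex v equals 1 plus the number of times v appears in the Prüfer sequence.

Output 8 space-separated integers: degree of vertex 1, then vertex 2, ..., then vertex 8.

Answer: 1 2 1 2 3 2 2 1

Derivation:
p_1 = 7: count[7] becomes 1
p_2 = 6: count[6] becomes 1
p_3 = 2: count[2] becomes 1
p_4 = 5: count[5] becomes 1
p_5 = 5: count[5] becomes 2
p_6 = 4: count[4] becomes 1
Degrees (1 + count): deg[1]=1+0=1, deg[2]=1+1=2, deg[3]=1+0=1, deg[4]=1+1=2, deg[5]=1+2=3, deg[6]=1+1=2, deg[7]=1+1=2, deg[8]=1+0=1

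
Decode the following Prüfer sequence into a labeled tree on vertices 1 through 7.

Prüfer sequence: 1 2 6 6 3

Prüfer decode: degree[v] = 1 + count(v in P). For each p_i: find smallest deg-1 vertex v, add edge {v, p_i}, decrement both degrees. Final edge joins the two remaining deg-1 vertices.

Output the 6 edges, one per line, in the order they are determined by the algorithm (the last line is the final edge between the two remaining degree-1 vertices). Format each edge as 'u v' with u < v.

Answer: 1 4
1 2
2 6
5 6
3 6
3 7

Derivation:
Initial degrees: {1:2, 2:2, 3:2, 4:1, 5:1, 6:3, 7:1}
Step 1: smallest deg-1 vertex = 4, p_1 = 1. Add edge {1,4}. Now deg[4]=0, deg[1]=1.
Step 2: smallest deg-1 vertex = 1, p_2 = 2. Add edge {1,2}. Now deg[1]=0, deg[2]=1.
Step 3: smallest deg-1 vertex = 2, p_3 = 6. Add edge {2,6}. Now deg[2]=0, deg[6]=2.
Step 4: smallest deg-1 vertex = 5, p_4 = 6. Add edge {5,6}. Now deg[5]=0, deg[6]=1.
Step 5: smallest deg-1 vertex = 6, p_5 = 3. Add edge {3,6}. Now deg[6]=0, deg[3]=1.
Final: two remaining deg-1 vertices are 3, 7. Add edge {3,7}.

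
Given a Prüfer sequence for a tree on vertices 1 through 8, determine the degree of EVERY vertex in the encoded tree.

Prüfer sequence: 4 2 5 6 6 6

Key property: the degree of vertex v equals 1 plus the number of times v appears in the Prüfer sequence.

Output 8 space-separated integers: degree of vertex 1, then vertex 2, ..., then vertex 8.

p_1 = 4: count[4] becomes 1
p_2 = 2: count[2] becomes 1
p_3 = 5: count[5] becomes 1
p_4 = 6: count[6] becomes 1
p_5 = 6: count[6] becomes 2
p_6 = 6: count[6] becomes 3
Degrees (1 + count): deg[1]=1+0=1, deg[2]=1+1=2, deg[3]=1+0=1, deg[4]=1+1=2, deg[5]=1+1=2, deg[6]=1+3=4, deg[7]=1+0=1, deg[8]=1+0=1

Answer: 1 2 1 2 2 4 1 1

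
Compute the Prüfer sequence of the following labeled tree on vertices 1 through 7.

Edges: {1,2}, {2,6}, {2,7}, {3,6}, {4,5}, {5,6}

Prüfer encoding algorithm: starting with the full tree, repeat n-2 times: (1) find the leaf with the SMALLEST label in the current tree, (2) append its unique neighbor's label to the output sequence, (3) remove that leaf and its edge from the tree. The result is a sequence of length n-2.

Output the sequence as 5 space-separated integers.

Step 1: leaves = {1,3,4,7}. Remove smallest leaf 1, emit neighbor 2.
Step 2: leaves = {3,4,7}. Remove smallest leaf 3, emit neighbor 6.
Step 3: leaves = {4,7}. Remove smallest leaf 4, emit neighbor 5.
Step 4: leaves = {5,7}. Remove smallest leaf 5, emit neighbor 6.
Step 5: leaves = {6,7}. Remove smallest leaf 6, emit neighbor 2.
Done: 2 vertices remain (2, 7). Sequence = [2 6 5 6 2]

Answer: 2 6 5 6 2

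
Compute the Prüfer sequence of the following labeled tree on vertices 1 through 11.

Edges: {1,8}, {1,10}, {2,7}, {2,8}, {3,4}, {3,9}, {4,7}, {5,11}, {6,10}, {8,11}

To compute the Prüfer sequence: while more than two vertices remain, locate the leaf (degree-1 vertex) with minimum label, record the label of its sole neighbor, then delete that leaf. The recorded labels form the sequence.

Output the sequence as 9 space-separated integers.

Answer: 11 10 3 4 7 2 8 1 8

Derivation:
Step 1: leaves = {5,6,9}. Remove smallest leaf 5, emit neighbor 11.
Step 2: leaves = {6,9,11}. Remove smallest leaf 6, emit neighbor 10.
Step 3: leaves = {9,10,11}. Remove smallest leaf 9, emit neighbor 3.
Step 4: leaves = {3,10,11}. Remove smallest leaf 3, emit neighbor 4.
Step 5: leaves = {4,10,11}. Remove smallest leaf 4, emit neighbor 7.
Step 6: leaves = {7,10,11}. Remove smallest leaf 7, emit neighbor 2.
Step 7: leaves = {2,10,11}. Remove smallest leaf 2, emit neighbor 8.
Step 8: leaves = {10,11}. Remove smallest leaf 10, emit neighbor 1.
Step 9: leaves = {1,11}. Remove smallest leaf 1, emit neighbor 8.
Done: 2 vertices remain (8, 11). Sequence = [11 10 3 4 7 2 8 1 8]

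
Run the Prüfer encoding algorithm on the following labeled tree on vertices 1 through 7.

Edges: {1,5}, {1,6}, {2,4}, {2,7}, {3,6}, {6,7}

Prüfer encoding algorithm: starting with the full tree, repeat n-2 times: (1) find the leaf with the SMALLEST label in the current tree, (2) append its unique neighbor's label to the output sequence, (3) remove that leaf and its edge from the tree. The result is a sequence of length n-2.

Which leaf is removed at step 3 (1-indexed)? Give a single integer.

Answer: 2

Derivation:
Step 1: current leaves = {3,4,5}. Remove leaf 3 (neighbor: 6).
Step 2: current leaves = {4,5}. Remove leaf 4 (neighbor: 2).
Step 3: current leaves = {2,5}. Remove leaf 2 (neighbor: 7).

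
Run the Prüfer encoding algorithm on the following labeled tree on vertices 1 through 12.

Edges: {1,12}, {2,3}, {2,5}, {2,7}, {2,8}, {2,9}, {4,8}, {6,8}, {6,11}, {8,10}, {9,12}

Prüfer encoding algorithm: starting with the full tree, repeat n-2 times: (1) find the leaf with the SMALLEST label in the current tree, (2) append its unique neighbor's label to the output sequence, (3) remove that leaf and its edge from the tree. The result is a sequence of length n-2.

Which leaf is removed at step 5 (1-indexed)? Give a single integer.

Step 1: current leaves = {1,3,4,5,7,10,11}. Remove leaf 1 (neighbor: 12).
Step 2: current leaves = {3,4,5,7,10,11,12}. Remove leaf 3 (neighbor: 2).
Step 3: current leaves = {4,5,7,10,11,12}. Remove leaf 4 (neighbor: 8).
Step 4: current leaves = {5,7,10,11,12}. Remove leaf 5 (neighbor: 2).
Step 5: current leaves = {7,10,11,12}. Remove leaf 7 (neighbor: 2).

Answer: 7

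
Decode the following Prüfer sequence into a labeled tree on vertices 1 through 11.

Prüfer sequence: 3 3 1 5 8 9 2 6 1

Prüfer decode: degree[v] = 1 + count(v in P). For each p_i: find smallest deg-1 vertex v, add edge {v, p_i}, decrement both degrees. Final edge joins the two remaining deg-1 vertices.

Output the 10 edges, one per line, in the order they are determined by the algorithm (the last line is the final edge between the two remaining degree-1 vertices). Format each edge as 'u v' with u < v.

Initial degrees: {1:3, 2:2, 3:3, 4:1, 5:2, 6:2, 7:1, 8:2, 9:2, 10:1, 11:1}
Step 1: smallest deg-1 vertex = 4, p_1 = 3. Add edge {3,4}. Now deg[4]=0, deg[3]=2.
Step 2: smallest deg-1 vertex = 7, p_2 = 3. Add edge {3,7}. Now deg[7]=0, deg[3]=1.
Step 3: smallest deg-1 vertex = 3, p_3 = 1. Add edge {1,3}. Now deg[3]=0, deg[1]=2.
Step 4: smallest deg-1 vertex = 10, p_4 = 5. Add edge {5,10}. Now deg[10]=0, deg[5]=1.
Step 5: smallest deg-1 vertex = 5, p_5 = 8. Add edge {5,8}. Now deg[5]=0, deg[8]=1.
Step 6: smallest deg-1 vertex = 8, p_6 = 9. Add edge {8,9}. Now deg[8]=0, deg[9]=1.
Step 7: smallest deg-1 vertex = 9, p_7 = 2. Add edge {2,9}. Now deg[9]=0, deg[2]=1.
Step 8: smallest deg-1 vertex = 2, p_8 = 6. Add edge {2,6}. Now deg[2]=0, deg[6]=1.
Step 9: smallest deg-1 vertex = 6, p_9 = 1. Add edge {1,6}. Now deg[6]=0, deg[1]=1.
Final: two remaining deg-1 vertices are 1, 11. Add edge {1,11}.

Answer: 3 4
3 7
1 3
5 10
5 8
8 9
2 9
2 6
1 6
1 11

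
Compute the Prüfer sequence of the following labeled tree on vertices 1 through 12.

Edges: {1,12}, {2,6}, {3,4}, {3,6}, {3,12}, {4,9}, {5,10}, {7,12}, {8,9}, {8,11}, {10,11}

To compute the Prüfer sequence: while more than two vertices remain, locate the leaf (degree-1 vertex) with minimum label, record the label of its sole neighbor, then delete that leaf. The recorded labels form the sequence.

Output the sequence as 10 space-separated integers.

Answer: 12 6 10 3 12 11 8 9 4 3

Derivation:
Step 1: leaves = {1,2,5,7}. Remove smallest leaf 1, emit neighbor 12.
Step 2: leaves = {2,5,7}. Remove smallest leaf 2, emit neighbor 6.
Step 3: leaves = {5,6,7}. Remove smallest leaf 5, emit neighbor 10.
Step 4: leaves = {6,7,10}. Remove smallest leaf 6, emit neighbor 3.
Step 5: leaves = {7,10}. Remove smallest leaf 7, emit neighbor 12.
Step 6: leaves = {10,12}. Remove smallest leaf 10, emit neighbor 11.
Step 7: leaves = {11,12}. Remove smallest leaf 11, emit neighbor 8.
Step 8: leaves = {8,12}. Remove smallest leaf 8, emit neighbor 9.
Step 9: leaves = {9,12}. Remove smallest leaf 9, emit neighbor 4.
Step 10: leaves = {4,12}. Remove smallest leaf 4, emit neighbor 3.
Done: 2 vertices remain (3, 12). Sequence = [12 6 10 3 12 11 8 9 4 3]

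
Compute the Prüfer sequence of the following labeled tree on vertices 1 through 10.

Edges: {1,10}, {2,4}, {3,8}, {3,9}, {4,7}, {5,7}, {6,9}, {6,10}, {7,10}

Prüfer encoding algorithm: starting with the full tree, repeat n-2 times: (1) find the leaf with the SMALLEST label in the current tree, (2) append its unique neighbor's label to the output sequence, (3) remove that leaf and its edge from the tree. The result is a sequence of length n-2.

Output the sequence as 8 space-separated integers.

Answer: 10 4 7 7 10 3 9 6

Derivation:
Step 1: leaves = {1,2,5,8}. Remove smallest leaf 1, emit neighbor 10.
Step 2: leaves = {2,5,8}. Remove smallest leaf 2, emit neighbor 4.
Step 3: leaves = {4,5,8}. Remove smallest leaf 4, emit neighbor 7.
Step 4: leaves = {5,8}. Remove smallest leaf 5, emit neighbor 7.
Step 5: leaves = {7,8}. Remove smallest leaf 7, emit neighbor 10.
Step 6: leaves = {8,10}. Remove smallest leaf 8, emit neighbor 3.
Step 7: leaves = {3,10}. Remove smallest leaf 3, emit neighbor 9.
Step 8: leaves = {9,10}. Remove smallest leaf 9, emit neighbor 6.
Done: 2 vertices remain (6, 10). Sequence = [10 4 7 7 10 3 9 6]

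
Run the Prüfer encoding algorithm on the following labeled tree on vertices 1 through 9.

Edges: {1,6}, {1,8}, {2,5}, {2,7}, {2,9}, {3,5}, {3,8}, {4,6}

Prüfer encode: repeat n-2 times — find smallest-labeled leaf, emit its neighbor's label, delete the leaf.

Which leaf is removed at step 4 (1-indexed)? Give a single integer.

Step 1: current leaves = {4,7,9}. Remove leaf 4 (neighbor: 6).
Step 2: current leaves = {6,7,9}. Remove leaf 6 (neighbor: 1).
Step 3: current leaves = {1,7,9}. Remove leaf 1 (neighbor: 8).
Step 4: current leaves = {7,8,9}. Remove leaf 7 (neighbor: 2).

Answer: 7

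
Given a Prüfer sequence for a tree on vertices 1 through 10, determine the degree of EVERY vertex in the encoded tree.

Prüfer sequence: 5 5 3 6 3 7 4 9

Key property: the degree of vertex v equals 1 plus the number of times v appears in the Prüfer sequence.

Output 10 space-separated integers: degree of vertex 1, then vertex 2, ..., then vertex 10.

p_1 = 5: count[5] becomes 1
p_2 = 5: count[5] becomes 2
p_3 = 3: count[3] becomes 1
p_4 = 6: count[6] becomes 1
p_5 = 3: count[3] becomes 2
p_6 = 7: count[7] becomes 1
p_7 = 4: count[4] becomes 1
p_8 = 9: count[9] becomes 1
Degrees (1 + count): deg[1]=1+0=1, deg[2]=1+0=1, deg[3]=1+2=3, deg[4]=1+1=2, deg[5]=1+2=3, deg[6]=1+1=2, deg[7]=1+1=2, deg[8]=1+0=1, deg[9]=1+1=2, deg[10]=1+0=1

Answer: 1 1 3 2 3 2 2 1 2 1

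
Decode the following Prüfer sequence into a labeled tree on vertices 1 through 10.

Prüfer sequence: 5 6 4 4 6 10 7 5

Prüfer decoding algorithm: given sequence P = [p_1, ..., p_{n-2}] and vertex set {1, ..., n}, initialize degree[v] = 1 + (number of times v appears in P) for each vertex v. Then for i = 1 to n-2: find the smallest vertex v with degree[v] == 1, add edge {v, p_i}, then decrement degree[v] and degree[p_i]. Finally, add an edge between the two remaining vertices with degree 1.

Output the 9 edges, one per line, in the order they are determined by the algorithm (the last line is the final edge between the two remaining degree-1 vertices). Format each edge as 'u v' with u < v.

Answer: 1 5
2 6
3 4
4 8
4 6
6 10
7 9
5 7
5 10

Derivation:
Initial degrees: {1:1, 2:1, 3:1, 4:3, 5:3, 6:3, 7:2, 8:1, 9:1, 10:2}
Step 1: smallest deg-1 vertex = 1, p_1 = 5. Add edge {1,5}. Now deg[1]=0, deg[5]=2.
Step 2: smallest deg-1 vertex = 2, p_2 = 6. Add edge {2,6}. Now deg[2]=0, deg[6]=2.
Step 3: smallest deg-1 vertex = 3, p_3 = 4. Add edge {3,4}. Now deg[3]=0, deg[4]=2.
Step 4: smallest deg-1 vertex = 8, p_4 = 4. Add edge {4,8}. Now deg[8]=0, deg[4]=1.
Step 5: smallest deg-1 vertex = 4, p_5 = 6. Add edge {4,6}. Now deg[4]=0, deg[6]=1.
Step 6: smallest deg-1 vertex = 6, p_6 = 10. Add edge {6,10}. Now deg[6]=0, deg[10]=1.
Step 7: smallest deg-1 vertex = 9, p_7 = 7. Add edge {7,9}. Now deg[9]=0, deg[7]=1.
Step 8: smallest deg-1 vertex = 7, p_8 = 5. Add edge {5,7}. Now deg[7]=0, deg[5]=1.
Final: two remaining deg-1 vertices are 5, 10. Add edge {5,10}.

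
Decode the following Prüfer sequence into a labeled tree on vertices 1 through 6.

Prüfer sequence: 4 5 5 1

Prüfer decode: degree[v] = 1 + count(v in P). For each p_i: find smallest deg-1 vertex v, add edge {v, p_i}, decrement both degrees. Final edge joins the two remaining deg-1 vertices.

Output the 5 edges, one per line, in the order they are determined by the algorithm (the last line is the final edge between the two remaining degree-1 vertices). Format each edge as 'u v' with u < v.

Initial degrees: {1:2, 2:1, 3:1, 4:2, 5:3, 6:1}
Step 1: smallest deg-1 vertex = 2, p_1 = 4. Add edge {2,4}. Now deg[2]=0, deg[4]=1.
Step 2: smallest deg-1 vertex = 3, p_2 = 5. Add edge {3,5}. Now deg[3]=0, deg[5]=2.
Step 3: smallest deg-1 vertex = 4, p_3 = 5. Add edge {4,5}. Now deg[4]=0, deg[5]=1.
Step 4: smallest deg-1 vertex = 5, p_4 = 1. Add edge {1,5}. Now deg[5]=0, deg[1]=1.
Final: two remaining deg-1 vertices are 1, 6. Add edge {1,6}.

Answer: 2 4
3 5
4 5
1 5
1 6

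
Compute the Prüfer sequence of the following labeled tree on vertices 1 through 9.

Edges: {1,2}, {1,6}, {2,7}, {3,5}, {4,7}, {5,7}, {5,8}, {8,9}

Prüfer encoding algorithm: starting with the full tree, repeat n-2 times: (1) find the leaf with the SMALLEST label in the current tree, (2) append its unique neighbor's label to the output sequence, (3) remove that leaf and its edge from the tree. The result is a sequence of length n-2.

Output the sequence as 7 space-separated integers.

Answer: 5 7 1 2 7 5 8

Derivation:
Step 1: leaves = {3,4,6,9}. Remove smallest leaf 3, emit neighbor 5.
Step 2: leaves = {4,6,9}. Remove smallest leaf 4, emit neighbor 7.
Step 3: leaves = {6,9}. Remove smallest leaf 6, emit neighbor 1.
Step 4: leaves = {1,9}. Remove smallest leaf 1, emit neighbor 2.
Step 5: leaves = {2,9}. Remove smallest leaf 2, emit neighbor 7.
Step 6: leaves = {7,9}. Remove smallest leaf 7, emit neighbor 5.
Step 7: leaves = {5,9}. Remove smallest leaf 5, emit neighbor 8.
Done: 2 vertices remain (8, 9). Sequence = [5 7 1 2 7 5 8]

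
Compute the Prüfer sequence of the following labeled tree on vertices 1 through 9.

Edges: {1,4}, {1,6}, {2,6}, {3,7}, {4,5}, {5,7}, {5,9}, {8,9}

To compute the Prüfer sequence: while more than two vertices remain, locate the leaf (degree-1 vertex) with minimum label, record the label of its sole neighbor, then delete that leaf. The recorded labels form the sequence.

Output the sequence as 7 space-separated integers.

Answer: 6 7 1 4 5 5 9

Derivation:
Step 1: leaves = {2,3,8}. Remove smallest leaf 2, emit neighbor 6.
Step 2: leaves = {3,6,8}. Remove smallest leaf 3, emit neighbor 7.
Step 3: leaves = {6,7,8}. Remove smallest leaf 6, emit neighbor 1.
Step 4: leaves = {1,7,8}. Remove smallest leaf 1, emit neighbor 4.
Step 5: leaves = {4,7,8}. Remove smallest leaf 4, emit neighbor 5.
Step 6: leaves = {7,8}. Remove smallest leaf 7, emit neighbor 5.
Step 7: leaves = {5,8}. Remove smallest leaf 5, emit neighbor 9.
Done: 2 vertices remain (8, 9). Sequence = [6 7 1 4 5 5 9]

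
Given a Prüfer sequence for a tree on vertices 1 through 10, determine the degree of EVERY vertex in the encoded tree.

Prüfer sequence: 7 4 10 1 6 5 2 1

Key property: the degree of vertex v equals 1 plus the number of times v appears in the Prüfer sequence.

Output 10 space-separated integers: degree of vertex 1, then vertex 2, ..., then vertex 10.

Answer: 3 2 1 2 2 2 2 1 1 2

Derivation:
p_1 = 7: count[7] becomes 1
p_2 = 4: count[4] becomes 1
p_3 = 10: count[10] becomes 1
p_4 = 1: count[1] becomes 1
p_5 = 6: count[6] becomes 1
p_6 = 5: count[5] becomes 1
p_7 = 2: count[2] becomes 1
p_8 = 1: count[1] becomes 2
Degrees (1 + count): deg[1]=1+2=3, deg[2]=1+1=2, deg[3]=1+0=1, deg[4]=1+1=2, deg[5]=1+1=2, deg[6]=1+1=2, deg[7]=1+1=2, deg[8]=1+0=1, deg[9]=1+0=1, deg[10]=1+1=2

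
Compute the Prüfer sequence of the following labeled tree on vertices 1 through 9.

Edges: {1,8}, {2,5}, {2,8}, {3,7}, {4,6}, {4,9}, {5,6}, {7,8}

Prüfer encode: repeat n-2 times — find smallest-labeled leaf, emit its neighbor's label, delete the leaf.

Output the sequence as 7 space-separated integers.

Answer: 8 7 8 2 5 6 4

Derivation:
Step 1: leaves = {1,3,9}. Remove smallest leaf 1, emit neighbor 8.
Step 2: leaves = {3,9}. Remove smallest leaf 3, emit neighbor 7.
Step 3: leaves = {7,9}. Remove smallest leaf 7, emit neighbor 8.
Step 4: leaves = {8,9}. Remove smallest leaf 8, emit neighbor 2.
Step 5: leaves = {2,9}. Remove smallest leaf 2, emit neighbor 5.
Step 6: leaves = {5,9}. Remove smallest leaf 5, emit neighbor 6.
Step 7: leaves = {6,9}. Remove smallest leaf 6, emit neighbor 4.
Done: 2 vertices remain (4, 9). Sequence = [8 7 8 2 5 6 4]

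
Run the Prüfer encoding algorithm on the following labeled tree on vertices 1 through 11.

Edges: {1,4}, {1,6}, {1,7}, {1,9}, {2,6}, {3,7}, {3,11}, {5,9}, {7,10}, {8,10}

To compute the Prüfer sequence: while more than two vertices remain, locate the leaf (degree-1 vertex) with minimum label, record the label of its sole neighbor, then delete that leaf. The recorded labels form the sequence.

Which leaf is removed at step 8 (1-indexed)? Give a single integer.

Step 1: current leaves = {2,4,5,8,11}. Remove leaf 2 (neighbor: 6).
Step 2: current leaves = {4,5,6,8,11}. Remove leaf 4 (neighbor: 1).
Step 3: current leaves = {5,6,8,11}. Remove leaf 5 (neighbor: 9).
Step 4: current leaves = {6,8,9,11}. Remove leaf 6 (neighbor: 1).
Step 5: current leaves = {8,9,11}. Remove leaf 8 (neighbor: 10).
Step 6: current leaves = {9,10,11}. Remove leaf 9 (neighbor: 1).
Step 7: current leaves = {1,10,11}. Remove leaf 1 (neighbor: 7).
Step 8: current leaves = {10,11}. Remove leaf 10 (neighbor: 7).

Answer: 10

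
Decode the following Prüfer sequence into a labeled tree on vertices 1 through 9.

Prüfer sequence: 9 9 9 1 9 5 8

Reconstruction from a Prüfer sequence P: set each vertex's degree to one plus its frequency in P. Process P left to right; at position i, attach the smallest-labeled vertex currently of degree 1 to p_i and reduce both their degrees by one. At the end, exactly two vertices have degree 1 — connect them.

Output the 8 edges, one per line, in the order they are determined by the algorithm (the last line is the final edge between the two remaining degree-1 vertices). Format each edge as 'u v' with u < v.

Initial degrees: {1:2, 2:1, 3:1, 4:1, 5:2, 6:1, 7:1, 8:2, 9:5}
Step 1: smallest deg-1 vertex = 2, p_1 = 9. Add edge {2,9}. Now deg[2]=0, deg[9]=4.
Step 2: smallest deg-1 vertex = 3, p_2 = 9. Add edge {3,9}. Now deg[3]=0, deg[9]=3.
Step 3: smallest deg-1 vertex = 4, p_3 = 9. Add edge {4,9}. Now deg[4]=0, deg[9]=2.
Step 4: smallest deg-1 vertex = 6, p_4 = 1. Add edge {1,6}. Now deg[6]=0, deg[1]=1.
Step 5: smallest deg-1 vertex = 1, p_5 = 9. Add edge {1,9}. Now deg[1]=0, deg[9]=1.
Step 6: smallest deg-1 vertex = 7, p_6 = 5. Add edge {5,7}. Now deg[7]=0, deg[5]=1.
Step 7: smallest deg-1 vertex = 5, p_7 = 8. Add edge {5,8}. Now deg[5]=0, deg[8]=1.
Final: two remaining deg-1 vertices are 8, 9. Add edge {8,9}.

Answer: 2 9
3 9
4 9
1 6
1 9
5 7
5 8
8 9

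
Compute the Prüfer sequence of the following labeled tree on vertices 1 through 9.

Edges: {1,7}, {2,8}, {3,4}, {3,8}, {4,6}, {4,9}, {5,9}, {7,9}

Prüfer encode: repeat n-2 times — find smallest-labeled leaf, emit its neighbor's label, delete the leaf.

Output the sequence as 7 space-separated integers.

Answer: 7 8 9 4 9 3 4

Derivation:
Step 1: leaves = {1,2,5,6}. Remove smallest leaf 1, emit neighbor 7.
Step 2: leaves = {2,5,6,7}. Remove smallest leaf 2, emit neighbor 8.
Step 3: leaves = {5,6,7,8}. Remove smallest leaf 5, emit neighbor 9.
Step 4: leaves = {6,7,8}. Remove smallest leaf 6, emit neighbor 4.
Step 5: leaves = {7,8}. Remove smallest leaf 7, emit neighbor 9.
Step 6: leaves = {8,9}. Remove smallest leaf 8, emit neighbor 3.
Step 7: leaves = {3,9}. Remove smallest leaf 3, emit neighbor 4.
Done: 2 vertices remain (4, 9). Sequence = [7 8 9 4 9 3 4]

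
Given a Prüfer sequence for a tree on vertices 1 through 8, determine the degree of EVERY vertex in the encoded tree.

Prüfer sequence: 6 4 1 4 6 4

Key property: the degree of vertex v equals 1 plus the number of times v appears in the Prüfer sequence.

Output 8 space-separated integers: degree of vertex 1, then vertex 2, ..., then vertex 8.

p_1 = 6: count[6] becomes 1
p_2 = 4: count[4] becomes 1
p_3 = 1: count[1] becomes 1
p_4 = 4: count[4] becomes 2
p_5 = 6: count[6] becomes 2
p_6 = 4: count[4] becomes 3
Degrees (1 + count): deg[1]=1+1=2, deg[2]=1+0=1, deg[3]=1+0=1, deg[4]=1+3=4, deg[5]=1+0=1, deg[6]=1+2=3, deg[7]=1+0=1, deg[8]=1+0=1

Answer: 2 1 1 4 1 3 1 1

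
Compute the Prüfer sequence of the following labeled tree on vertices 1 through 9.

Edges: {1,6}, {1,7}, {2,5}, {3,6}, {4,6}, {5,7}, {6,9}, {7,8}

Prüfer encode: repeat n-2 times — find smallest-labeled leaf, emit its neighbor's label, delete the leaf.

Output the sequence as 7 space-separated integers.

Step 1: leaves = {2,3,4,8,9}. Remove smallest leaf 2, emit neighbor 5.
Step 2: leaves = {3,4,5,8,9}. Remove smallest leaf 3, emit neighbor 6.
Step 3: leaves = {4,5,8,9}. Remove smallest leaf 4, emit neighbor 6.
Step 4: leaves = {5,8,9}. Remove smallest leaf 5, emit neighbor 7.
Step 5: leaves = {8,9}. Remove smallest leaf 8, emit neighbor 7.
Step 6: leaves = {7,9}. Remove smallest leaf 7, emit neighbor 1.
Step 7: leaves = {1,9}. Remove smallest leaf 1, emit neighbor 6.
Done: 2 vertices remain (6, 9). Sequence = [5 6 6 7 7 1 6]

Answer: 5 6 6 7 7 1 6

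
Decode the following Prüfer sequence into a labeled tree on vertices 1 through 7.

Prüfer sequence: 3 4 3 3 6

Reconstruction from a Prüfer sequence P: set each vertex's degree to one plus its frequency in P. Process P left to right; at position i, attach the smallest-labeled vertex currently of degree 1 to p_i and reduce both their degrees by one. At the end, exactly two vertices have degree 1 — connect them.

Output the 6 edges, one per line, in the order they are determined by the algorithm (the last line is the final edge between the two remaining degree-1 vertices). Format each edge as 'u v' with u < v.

Answer: 1 3
2 4
3 4
3 5
3 6
6 7

Derivation:
Initial degrees: {1:1, 2:1, 3:4, 4:2, 5:1, 6:2, 7:1}
Step 1: smallest deg-1 vertex = 1, p_1 = 3. Add edge {1,3}. Now deg[1]=0, deg[3]=3.
Step 2: smallest deg-1 vertex = 2, p_2 = 4. Add edge {2,4}. Now deg[2]=0, deg[4]=1.
Step 3: smallest deg-1 vertex = 4, p_3 = 3. Add edge {3,4}. Now deg[4]=0, deg[3]=2.
Step 4: smallest deg-1 vertex = 5, p_4 = 3. Add edge {3,5}. Now deg[5]=0, deg[3]=1.
Step 5: smallest deg-1 vertex = 3, p_5 = 6. Add edge {3,6}. Now deg[3]=0, deg[6]=1.
Final: two remaining deg-1 vertices are 6, 7. Add edge {6,7}.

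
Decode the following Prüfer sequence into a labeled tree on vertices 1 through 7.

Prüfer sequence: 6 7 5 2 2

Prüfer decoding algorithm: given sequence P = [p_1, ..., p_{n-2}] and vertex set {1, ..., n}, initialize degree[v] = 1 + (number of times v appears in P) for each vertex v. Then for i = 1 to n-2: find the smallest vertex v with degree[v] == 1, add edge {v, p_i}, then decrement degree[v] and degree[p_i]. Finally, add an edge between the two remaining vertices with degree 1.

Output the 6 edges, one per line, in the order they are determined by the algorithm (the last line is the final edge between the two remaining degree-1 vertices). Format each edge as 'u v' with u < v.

Answer: 1 6
3 7
4 5
2 5
2 6
2 7

Derivation:
Initial degrees: {1:1, 2:3, 3:1, 4:1, 5:2, 6:2, 7:2}
Step 1: smallest deg-1 vertex = 1, p_1 = 6. Add edge {1,6}. Now deg[1]=0, deg[6]=1.
Step 2: smallest deg-1 vertex = 3, p_2 = 7. Add edge {3,7}. Now deg[3]=0, deg[7]=1.
Step 3: smallest deg-1 vertex = 4, p_3 = 5. Add edge {4,5}. Now deg[4]=0, deg[5]=1.
Step 4: smallest deg-1 vertex = 5, p_4 = 2. Add edge {2,5}. Now deg[5]=0, deg[2]=2.
Step 5: smallest deg-1 vertex = 6, p_5 = 2. Add edge {2,6}. Now deg[6]=0, deg[2]=1.
Final: two remaining deg-1 vertices are 2, 7. Add edge {2,7}.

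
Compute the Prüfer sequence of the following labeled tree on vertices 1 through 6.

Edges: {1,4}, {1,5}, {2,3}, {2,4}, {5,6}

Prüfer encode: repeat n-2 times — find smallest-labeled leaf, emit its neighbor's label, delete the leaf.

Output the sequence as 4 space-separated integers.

Step 1: leaves = {3,6}. Remove smallest leaf 3, emit neighbor 2.
Step 2: leaves = {2,6}. Remove smallest leaf 2, emit neighbor 4.
Step 3: leaves = {4,6}. Remove smallest leaf 4, emit neighbor 1.
Step 4: leaves = {1,6}. Remove smallest leaf 1, emit neighbor 5.
Done: 2 vertices remain (5, 6). Sequence = [2 4 1 5]

Answer: 2 4 1 5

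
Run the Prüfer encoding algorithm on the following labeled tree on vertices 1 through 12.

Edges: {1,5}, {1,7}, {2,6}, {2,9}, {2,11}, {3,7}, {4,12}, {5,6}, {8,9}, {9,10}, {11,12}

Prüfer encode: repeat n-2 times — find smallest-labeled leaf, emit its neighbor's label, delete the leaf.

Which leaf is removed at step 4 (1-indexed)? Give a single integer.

Step 1: current leaves = {3,4,8,10}. Remove leaf 3 (neighbor: 7).
Step 2: current leaves = {4,7,8,10}. Remove leaf 4 (neighbor: 12).
Step 3: current leaves = {7,8,10,12}. Remove leaf 7 (neighbor: 1).
Step 4: current leaves = {1,8,10,12}. Remove leaf 1 (neighbor: 5).

Answer: 1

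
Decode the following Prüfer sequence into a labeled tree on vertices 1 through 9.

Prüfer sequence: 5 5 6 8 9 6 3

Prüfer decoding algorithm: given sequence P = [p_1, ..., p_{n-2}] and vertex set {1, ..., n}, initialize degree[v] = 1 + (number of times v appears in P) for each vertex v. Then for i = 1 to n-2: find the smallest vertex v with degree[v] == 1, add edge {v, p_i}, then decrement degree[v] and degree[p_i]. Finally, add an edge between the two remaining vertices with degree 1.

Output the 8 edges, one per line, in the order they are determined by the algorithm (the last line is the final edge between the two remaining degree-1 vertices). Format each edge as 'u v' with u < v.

Initial degrees: {1:1, 2:1, 3:2, 4:1, 5:3, 6:3, 7:1, 8:2, 9:2}
Step 1: smallest deg-1 vertex = 1, p_1 = 5. Add edge {1,5}. Now deg[1]=0, deg[5]=2.
Step 2: smallest deg-1 vertex = 2, p_2 = 5. Add edge {2,5}. Now deg[2]=0, deg[5]=1.
Step 3: smallest deg-1 vertex = 4, p_3 = 6. Add edge {4,6}. Now deg[4]=0, deg[6]=2.
Step 4: smallest deg-1 vertex = 5, p_4 = 8. Add edge {5,8}. Now deg[5]=0, deg[8]=1.
Step 5: smallest deg-1 vertex = 7, p_5 = 9. Add edge {7,9}. Now deg[7]=0, deg[9]=1.
Step 6: smallest deg-1 vertex = 8, p_6 = 6. Add edge {6,8}. Now deg[8]=0, deg[6]=1.
Step 7: smallest deg-1 vertex = 6, p_7 = 3. Add edge {3,6}. Now deg[6]=0, deg[3]=1.
Final: two remaining deg-1 vertices are 3, 9. Add edge {3,9}.

Answer: 1 5
2 5
4 6
5 8
7 9
6 8
3 6
3 9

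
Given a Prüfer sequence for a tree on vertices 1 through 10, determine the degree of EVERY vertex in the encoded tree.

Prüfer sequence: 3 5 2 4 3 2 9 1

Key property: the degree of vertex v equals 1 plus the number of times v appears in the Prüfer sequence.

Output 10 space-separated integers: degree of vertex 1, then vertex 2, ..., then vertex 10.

p_1 = 3: count[3] becomes 1
p_2 = 5: count[5] becomes 1
p_3 = 2: count[2] becomes 1
p_4 = 4: count[4] becomes 1
p_5 = 3: count[3] becomes 2
p_6 = 2: count[2] becomes 2
p_7 = 9: count[9] becomes 1
p_8 = 1: count[1] becomes 1
Degrees (1 + count): deg[1]=1+1=2, deg[2]=1+2=3, deg[3]=1+2=3, deg[4]=1+1=2, deg[5]=1+1=2, deg[6]=1+0=1, deg[7]=1+0=1, deg[8]=1+0=1, deg[9]=1+1=2, deg[10]=1+0=1

Answer: 2 3 3 2 2 1 1 1 2 1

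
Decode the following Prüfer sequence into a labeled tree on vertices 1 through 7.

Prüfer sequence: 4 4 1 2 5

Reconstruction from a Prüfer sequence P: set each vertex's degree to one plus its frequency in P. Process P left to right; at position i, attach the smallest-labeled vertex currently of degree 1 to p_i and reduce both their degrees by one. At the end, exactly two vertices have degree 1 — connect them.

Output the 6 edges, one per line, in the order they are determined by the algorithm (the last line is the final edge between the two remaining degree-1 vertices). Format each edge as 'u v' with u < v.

Answer: 3 4
4 6
1 4
1 2
2 5
5 7

Derivation:
Initial degrees: {1:2, 2:2, 3:1, 4:3, 5:2, 6:1, 7:1}
Step 1: smallest deg-1 vertex = 3, p_1 = 4. Add edge {3,4}. Now deg[3]=0, deg[4]=2.
Step 2: smallest deg-1 vertex = 6, p_2 = 4. Add edge {4,6}. Now deg[6]=0, deg[4]=1.
Step 3: smallest deg-1 vertex = 4, p_3 = 1. Add edge {1,4}. Now deg[4]=0, deg[1]=1.
Step 4: smallest deg-1 vertex = 1, p_4 = 2. Add edge {1,2}. Now deg[1]=0, deg[2]=1.
Step 5: smallest deg-1 vertex = 2, p_5 = 5. Add edge {2,5}. Now deg[2]=0, deg[5]=1.
Final: two remaining deg-1 vertices are 5, 7. Add edge {5,7}.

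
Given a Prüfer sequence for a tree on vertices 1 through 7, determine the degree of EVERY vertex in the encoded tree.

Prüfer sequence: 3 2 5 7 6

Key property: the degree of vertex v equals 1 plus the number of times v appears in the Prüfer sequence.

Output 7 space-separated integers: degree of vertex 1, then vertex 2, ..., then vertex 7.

Answer: 1 2 2 1 2 2 2

Derivation:
p_1 = 3: count[3] becomes 1
p_2 = 2: count[2] becomes 1
p_3 = 5: count[5] becomes 1
p_4 = 7: count[7] becomes 1
p_5 = 6: count[6] becomes 1
Degrees (1 + count): deg[1]=1+0=1, deg[2]=1+1=2, deg[3]=1+1=2, deg[4]=1+0=1, deg[5]=1+1=2, deg[6]=1+1=2, deg[7]=1+1=2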